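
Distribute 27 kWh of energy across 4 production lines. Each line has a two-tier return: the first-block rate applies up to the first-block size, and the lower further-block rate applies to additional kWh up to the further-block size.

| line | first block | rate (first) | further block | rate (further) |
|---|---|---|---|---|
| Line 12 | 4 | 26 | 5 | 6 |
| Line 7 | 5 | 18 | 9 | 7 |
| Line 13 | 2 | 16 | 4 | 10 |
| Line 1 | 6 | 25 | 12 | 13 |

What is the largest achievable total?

506

Order all 8 blocks by rate: Line 12/T1 26 > Line 1/T1 25 > Line 7/T1 18 > Line 13/T1 16 > Line 1/T2 13 > Line 13/T2 10 > Line 7/T2 7 > Line 12/T2 6.
Fill Line 12 T1 block (4 at 26) ; 23 left.
Line 1 T1 at 25: fill all 6 ; 17 left.
Line 7/T1 (18): +5 ; 12 left.
Fill Line 13 T1 block (2 at 16) ; 10 left.
Line 1/T2: +10 of 12 at 13; pool empty.
Total = 26×4 + 25×6 + 18×5 + 16×2 + 13×10 = 506.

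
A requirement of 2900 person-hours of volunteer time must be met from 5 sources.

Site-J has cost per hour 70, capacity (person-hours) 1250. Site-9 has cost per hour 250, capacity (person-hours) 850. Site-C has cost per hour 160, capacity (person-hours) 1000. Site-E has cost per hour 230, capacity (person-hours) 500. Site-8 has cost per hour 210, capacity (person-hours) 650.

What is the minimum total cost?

Cheapest first:
Site-J at 70: take all 1250 person-hours → 1650 still needed.
Site-C (160): use full 1000 → 650 person-hours to go.
Take 650 from Site-8 at 210 → need 0 more.
Site-E, Site-9: unused.
Cost = 1250×70 + 1000×160 + 650×210 = 384000.

384000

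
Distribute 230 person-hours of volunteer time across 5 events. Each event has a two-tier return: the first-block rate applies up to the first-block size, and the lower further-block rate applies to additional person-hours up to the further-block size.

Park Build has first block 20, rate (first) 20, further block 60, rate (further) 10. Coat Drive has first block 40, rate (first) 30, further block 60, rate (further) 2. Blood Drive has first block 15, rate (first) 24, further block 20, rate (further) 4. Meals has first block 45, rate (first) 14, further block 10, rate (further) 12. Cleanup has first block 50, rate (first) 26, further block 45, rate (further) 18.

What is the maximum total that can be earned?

4870

Rank every tier by rate: Coat Drive/first 30 > Cleanup/first 26 > Blood Drive/first 24 > Park Build/first 20 > Cleanup/second 18 > Meals/first 14 > Meals/second 12 > Park Build/second 10 > Blood Drive/second 4 > Coat Drive/second 2.
Fill Coat Drive first block (40 at 30) → 190 left.
Cleanup/first (26): +50 → 140 left.
Blood Drive first at 24: fill all 15 → 125 left.
Fill Park Build first block (20 at 20) → 105 left.
Cleanup second at 18: fill all 45 → 60 left.
Meals/first (14): +45 → 15 left.
Meals/second (12): +10 → 5 left.
Park Build second at 10: only 5 left, fill 5.
Total = 30×40 + 26×50 + 24×15 + 20×20 + 18×45 + 14×45 + 12×10 + 10×5 = 4870.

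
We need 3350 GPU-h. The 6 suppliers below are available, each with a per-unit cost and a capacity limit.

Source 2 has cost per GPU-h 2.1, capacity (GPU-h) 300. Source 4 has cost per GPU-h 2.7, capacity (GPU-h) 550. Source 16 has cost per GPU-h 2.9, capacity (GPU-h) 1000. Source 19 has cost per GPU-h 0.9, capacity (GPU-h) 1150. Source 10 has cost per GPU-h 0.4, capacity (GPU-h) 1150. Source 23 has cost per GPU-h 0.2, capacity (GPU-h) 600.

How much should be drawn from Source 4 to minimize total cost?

Use suppliers in increasing cost order.
Take 600 from Source 23 at 0.2 ; need 2750 more.
Take 1150 from Source 10 at 0.4 ; need 1600 more.
Source 19 (0.9): use full 1150 ; 450 GPU-h to go.
Source 2 (2.1): use full 300 ; 150 GPU-h to go.
Source 4 (2.7): take the remaining 150 ; done.
Source 16: unused.

150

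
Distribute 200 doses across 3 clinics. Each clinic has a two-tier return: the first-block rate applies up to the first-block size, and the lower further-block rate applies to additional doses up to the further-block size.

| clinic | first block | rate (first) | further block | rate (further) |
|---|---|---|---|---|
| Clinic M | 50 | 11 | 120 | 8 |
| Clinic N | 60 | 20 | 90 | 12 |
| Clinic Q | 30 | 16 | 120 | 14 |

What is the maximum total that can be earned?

3220

Treat each block as its own option and order by rate: Clinic N/tier1 20 > Clinic Q/tier1 16 > Clinic Q/tier2 14 > Clinic N/tier2 12 > Clinic M/tier1 11 > Clinic M/tier2 8.
Clinic N/tier1 (20): +60 — 140 left.
Fill Clinic Q tier1 block (30 at 16) — 110 left.
Clinic Q tier2 at 14: only 110 left, fill 110.
Total = 20×60 + 16×30 + 14×110 = 3220.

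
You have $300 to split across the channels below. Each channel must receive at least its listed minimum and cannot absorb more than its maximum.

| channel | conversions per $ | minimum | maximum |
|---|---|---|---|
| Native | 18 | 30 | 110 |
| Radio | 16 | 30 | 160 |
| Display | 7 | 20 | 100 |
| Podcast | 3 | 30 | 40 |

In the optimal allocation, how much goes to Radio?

140

Meeting every minimum uses 30+30+20+30 = 110 $, leaving 190.
Order the channels by conversions per $: Native 18 > Radio 16 > Display 7 > Podcast 3.
Native: +80 to 110 (cap) ; 110 left.
Radio: +110 (room for 130) → 140. Pool exhausted.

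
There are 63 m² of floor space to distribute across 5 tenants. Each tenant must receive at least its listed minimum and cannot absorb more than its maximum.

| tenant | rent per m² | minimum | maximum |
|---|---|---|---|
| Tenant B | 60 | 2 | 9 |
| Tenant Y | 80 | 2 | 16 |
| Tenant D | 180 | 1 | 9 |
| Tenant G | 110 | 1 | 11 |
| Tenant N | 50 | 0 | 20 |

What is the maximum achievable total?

5550

Meeting every minimum uses 2+2+1+1+0 = 6 m², leaving 57.
Rank by rent per m²: Tenant D 180 > Tenant G 110 > Tenant Y 80 > Tenant B 60 > Tenant N 50.
Tenant D: +8 to 9 (cap) — 49 left.
Give Tenant G 10 more to hit its cap of 11 — 39 left.
Tenant Y: +14 to 16 (cap) — 25 left.
Tenant B: +7 to 9 (cap) — 18 left.
Only 18 left; Tenant N takes them to reach 18.
Total = 60×9 + 80×16 + 180×9 + 110×11 + 50×18 = 5550.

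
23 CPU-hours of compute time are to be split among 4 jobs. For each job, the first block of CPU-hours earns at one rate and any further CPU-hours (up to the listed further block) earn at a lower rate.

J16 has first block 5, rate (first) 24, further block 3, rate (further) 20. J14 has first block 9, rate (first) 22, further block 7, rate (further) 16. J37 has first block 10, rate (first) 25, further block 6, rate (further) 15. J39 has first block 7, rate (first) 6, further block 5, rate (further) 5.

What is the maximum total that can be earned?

546

Treat each block as its own option and order by rate: J37/tier1 25 > J16/tier1 24 > J14/tier1 22 > J16/tier2 20 > J14/tier2 16 > J37/tier2 15 > J39/tier1 6 > J39/tier2 5.
J37/tier1 (25): +10 ; 13 left.
Fill J16 tier1 block (5 at 24) ; 8 left.
8 remain; put them into J14 tier1 at 22.
Total = 25×10 + 24×5 + 22×8 = 546.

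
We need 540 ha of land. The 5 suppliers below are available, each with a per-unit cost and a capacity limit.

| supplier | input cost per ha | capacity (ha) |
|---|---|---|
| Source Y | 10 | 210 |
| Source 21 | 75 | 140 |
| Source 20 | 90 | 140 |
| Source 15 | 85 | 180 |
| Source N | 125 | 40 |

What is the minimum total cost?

28800

Use suppliers in increasing cost order.
Take 210 from Source Y at 10 ; need 330 more.
Source 21 at 75: take all 140 ha ; 190 still needed.
Source 15 at 85: take all 180 ha ; 10 still needed.
Take 10 from Source 20 at 90 to finish.
Source N: unused.
Cost = 210×10 + 140×75 + 180×85 + 10×90 = 28800.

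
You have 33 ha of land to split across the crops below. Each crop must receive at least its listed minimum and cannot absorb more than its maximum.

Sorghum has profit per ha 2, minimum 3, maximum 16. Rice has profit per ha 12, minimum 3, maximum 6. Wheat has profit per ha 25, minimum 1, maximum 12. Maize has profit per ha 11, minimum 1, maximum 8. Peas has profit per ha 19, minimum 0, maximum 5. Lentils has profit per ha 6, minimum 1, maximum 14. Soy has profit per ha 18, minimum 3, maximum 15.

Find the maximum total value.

598

Meeting every minimum uses 3+3+1+1+0+1+3 = 12 ha, leaving 21.
Rank by profit per ha: Wheat 25 > Peas 19 > Soy 18 > Rice 12 > Maize 11 > Lentils 6 > Sorghum 2.
Wheat: +11 to 12 (cap) → 10 left.
Peas takes 5 more to reach its cap of 5 → 5 left.
Only 5 left; Soy takes them to reach 8.
Total = 2×3 + 12×3 + 25×12 + 11×1 + 19×5 + 6×1 + 18×8 = 598.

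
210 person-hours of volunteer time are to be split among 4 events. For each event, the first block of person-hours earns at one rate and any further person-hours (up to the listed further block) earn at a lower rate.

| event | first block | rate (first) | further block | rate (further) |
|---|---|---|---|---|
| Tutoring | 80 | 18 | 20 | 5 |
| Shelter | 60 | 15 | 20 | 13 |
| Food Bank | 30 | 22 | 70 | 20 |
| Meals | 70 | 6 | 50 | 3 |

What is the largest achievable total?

3950

Order all 8 blocks by rate: Food Bank/tier1 22 > Food Bank/tier2 20 > Tutoring/tier1 18 > Shelter/tier1 15 > Shelter/tier2 13 > Meals/tier1 6 > Tutoring/tier2 5 > Meals/tier2 3.
Food Bank tier1 at 22: fill all 30 ; 180 left.
Food Bank/tier2 (20): +70 ; 110 left.
Tutoring tier1 at 18: fill all 80 ; 30 left.
Shelter/tier1: +30 of 60 at 15; pool empty.
Total = 22×30 + 20×70 + 18×80 + 15×30 = 3950.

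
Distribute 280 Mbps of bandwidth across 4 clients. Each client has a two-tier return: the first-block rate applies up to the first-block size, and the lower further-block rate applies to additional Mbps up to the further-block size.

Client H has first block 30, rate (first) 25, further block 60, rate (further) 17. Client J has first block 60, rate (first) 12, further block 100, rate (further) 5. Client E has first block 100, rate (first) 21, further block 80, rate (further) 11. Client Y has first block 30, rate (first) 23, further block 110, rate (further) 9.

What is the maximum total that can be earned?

5280

Order all 8 blocks by rate: Client H/T1 25 > Client Y/T1 23 > Client E/T1 21 > Client H/T2 17 > Client J/T1 12 > Client E/T2 11 > Client Y/T2 9 > Client J/T2 5.
Fill Client H T1 block (30 at 25) — 250 left.
Fill Client Y T1 block (30 at 23) — 220 left.
Fill Client E T1 block (100 at 21) — 120 left.
Client H T2 at 17: fill all 60 — 60 left.
Fill Client J T1 block (60 at 12) — 0 left.
Total = 25×30 + 23×30 + 21×100 + 17×60 + 12×60 = 5280.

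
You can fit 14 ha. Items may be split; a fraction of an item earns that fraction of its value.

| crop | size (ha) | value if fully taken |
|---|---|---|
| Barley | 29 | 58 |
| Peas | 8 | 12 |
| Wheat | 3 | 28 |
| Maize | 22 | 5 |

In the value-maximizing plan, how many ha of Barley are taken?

Sort by value density: Wheat 28/3≈9.33, Barley 58/29≈2, Peas 12/8≈1.5, Maize 5/22≈0.227.
Take all of Wheat (3 ha, value 28) — 11 ha left.
Fill the last 11 ha with part of Barley: 11/29 of it earns 22.

11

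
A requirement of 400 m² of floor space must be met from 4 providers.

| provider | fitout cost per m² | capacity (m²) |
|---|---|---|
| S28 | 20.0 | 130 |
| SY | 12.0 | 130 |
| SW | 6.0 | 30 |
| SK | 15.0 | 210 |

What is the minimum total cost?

Use providers in increasing cost order.
SW (6.0): use full 30 — 370 m² to go.
SY at 12.0: take all 130 m² — 240 still needed.
SK at 15.0: take all 210 m² — 30 still needed.
S28 (20.0): take the remaining 30 — done.
Cost = 30×6.0 + 130×12.0 + 210×15.0 + 30×20.0 = 5490.

5490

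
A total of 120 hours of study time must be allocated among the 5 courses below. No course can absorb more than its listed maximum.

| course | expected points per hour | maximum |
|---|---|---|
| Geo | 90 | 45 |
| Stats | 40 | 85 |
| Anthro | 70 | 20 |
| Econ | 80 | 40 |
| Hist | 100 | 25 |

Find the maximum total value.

Rank by expected points per hour: Hist 100 > Geo 90 > Econ 80 > Anthro 70 > Stats 40.
Give Hist 25 to hit its cap of 25 → 95 left.
Geo takes 45 to reach its cap of 45 → 50 left.
Econ takes 40 to reach its cap of 40 → 10 left.
Anthro has room for 20 but only 10 remain, so it gets 10.
Total = 90×45 + 70×10 + 80×40 + 100×25 = 10450.

10450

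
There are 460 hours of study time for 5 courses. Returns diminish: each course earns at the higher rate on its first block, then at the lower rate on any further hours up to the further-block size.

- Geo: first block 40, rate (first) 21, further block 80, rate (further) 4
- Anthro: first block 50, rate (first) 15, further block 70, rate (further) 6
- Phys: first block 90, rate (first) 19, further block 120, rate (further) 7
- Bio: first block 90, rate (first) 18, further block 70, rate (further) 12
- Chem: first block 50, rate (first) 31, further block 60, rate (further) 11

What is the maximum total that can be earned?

8040

Treat each block as its own option and order by rate: Chem/first 31 > Geo/first 21 > Phys/first 19 > Bio/first 18 > Anthro/first 15 > Bio/second 12 > Chem/second 11 > Phys/second 7 > Anthro/second 6 > Geo/second 4.
Chem/first (31): +50 ; 410 left.
Geo first at 21: fill all 40 ; 370 left.
Fill Phys first block (90 at 19) ; 280 left.
Bio first at 18: fill all 90 ; 190 left.
Anthro first at 15: fill all 50 ; 140 left.
Fill Bio second block (70 at 12) ; 70 left.
Fill Chem second block (60 at 11) ; 10 left.
10 remain; put them into Phys second at 7.
Total = 31×50 + 21×40 + 19×90 + 18×90 + 15×50 + 12×70 + 11×60 + 7×10 = 8040.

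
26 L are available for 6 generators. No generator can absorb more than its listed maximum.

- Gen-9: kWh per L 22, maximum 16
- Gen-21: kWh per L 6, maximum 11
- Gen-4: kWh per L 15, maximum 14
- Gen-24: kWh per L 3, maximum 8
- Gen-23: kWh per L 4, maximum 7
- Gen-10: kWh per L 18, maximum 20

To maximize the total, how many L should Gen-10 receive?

10

Rank by kWh per L: Gen-9 22 > Gen-10 18 > Gen-4 15 > Gen-21 6 > Gen-23 4 > Gen-24 3.
Gen-9: +16 to 16 (cap) — 10 left.
Gen-10 has room for 20 but only 10 remain, so it gets 10.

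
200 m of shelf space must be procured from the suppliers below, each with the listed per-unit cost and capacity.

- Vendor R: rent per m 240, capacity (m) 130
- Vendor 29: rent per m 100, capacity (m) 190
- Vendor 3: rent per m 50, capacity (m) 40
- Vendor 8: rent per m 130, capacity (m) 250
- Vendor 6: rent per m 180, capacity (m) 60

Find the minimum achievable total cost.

18000

Fill from the cheapest supplier first.
Take 40 from Vendor 3 at 50 → need 160 more.
Take 160 from Vendor 29 at 100 to finish.
Vendor 8, Vendor 6, Vendor R: unused.
Cost = 40×50 + 160×100 = 18000.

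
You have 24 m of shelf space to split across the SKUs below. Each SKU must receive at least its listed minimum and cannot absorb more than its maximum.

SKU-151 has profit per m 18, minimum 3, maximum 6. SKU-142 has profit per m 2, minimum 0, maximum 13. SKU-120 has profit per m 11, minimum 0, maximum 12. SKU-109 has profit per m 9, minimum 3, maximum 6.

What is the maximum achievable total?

294

Meeting every minimum uses 3+0+0+3 = 6 m, leaving 18.
Highest profit per m first: SKU-151 18 > SKU-120 11 > SKU-109 9 > SKU-142 2.
SKU-151: +3 to 6 (cap) → 15 left.
SKU-120: +12 to 12 (cap) → 3 left.
SKU-109 takes 3 more to reach its cap of 6 → 0 left.
Total = 18×6 + 11×12 + 9×6 = 294.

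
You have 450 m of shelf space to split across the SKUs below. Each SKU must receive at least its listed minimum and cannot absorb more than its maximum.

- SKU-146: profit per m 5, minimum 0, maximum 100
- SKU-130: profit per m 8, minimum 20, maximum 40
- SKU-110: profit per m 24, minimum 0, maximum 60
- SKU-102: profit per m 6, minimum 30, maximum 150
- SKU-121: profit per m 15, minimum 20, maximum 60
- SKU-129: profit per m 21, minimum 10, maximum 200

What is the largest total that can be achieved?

Meeting every minimum uses 0+20+0+30+20+10 = 80 m, leaving 370.
Rank by profit per m: SKU-110 24 > SKU-129 21 > SKU-121 15 > SKU-130 8 > SKU-102 6 > SKU-146 5.
SKU-110 takes 60 more to reach its cap of 60 ; 310 left.
SKU-129 takes 190 more to reach its cap of 200 ; 120 left.
Give SKU-121 40 more to hit its cap of 60 ; 80 left.
SKU-130 takes 20 more to reach its cap of 40 ; 60 left.
Only 60 left; SKU-102 takes them to reach 90.
Total = 8×40 + 24×60 + 6×90 + 15×60 + 21×200 = 7400.

7400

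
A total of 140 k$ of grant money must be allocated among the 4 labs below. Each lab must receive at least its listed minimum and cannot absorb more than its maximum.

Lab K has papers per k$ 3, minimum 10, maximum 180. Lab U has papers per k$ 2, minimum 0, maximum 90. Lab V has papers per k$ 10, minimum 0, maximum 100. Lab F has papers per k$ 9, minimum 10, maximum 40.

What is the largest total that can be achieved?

Meeting every minimum uses 10+0+0+10 = 20 k$, leaving 120.
Rank by papers per k$: Lab V 10 > Lab F 9 > Lab K 3 > Lab U 2.
Give Lab V 100 more to hit its cap of 100 → 20 left.
Lab F has room for 30 more but only 20 remain, so it gets 30.
Total = 3×10 + 10×100 + 9×30 = 1300.

1300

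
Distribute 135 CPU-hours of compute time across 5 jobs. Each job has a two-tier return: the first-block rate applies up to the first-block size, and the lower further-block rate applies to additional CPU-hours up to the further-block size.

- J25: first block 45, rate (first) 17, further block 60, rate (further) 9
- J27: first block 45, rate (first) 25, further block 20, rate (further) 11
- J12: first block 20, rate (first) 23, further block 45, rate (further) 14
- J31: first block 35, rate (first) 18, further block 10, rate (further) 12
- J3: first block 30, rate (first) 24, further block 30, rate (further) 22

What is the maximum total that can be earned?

3145

Rank every tier by rate: J27/first 25 > J3/first 24 > J12/first 23 > J3/second 22 > J31/first 18 > J25/first 17 > J12/second 14 > J31/second 12 > J27/second 11 > J25/second 9.
J27/first (25): +45 ; 90 left.
J3/first (24): +30 ; 60 left.
J12 first at 23: fill all 20 ; 40 left.
J3/second (22): +30 ; 10 left.
10 remain; put them into J31 first at 18.
Total = 25×45 + 24×30 + 23×20 + 22×30 + 18×10 = 3145.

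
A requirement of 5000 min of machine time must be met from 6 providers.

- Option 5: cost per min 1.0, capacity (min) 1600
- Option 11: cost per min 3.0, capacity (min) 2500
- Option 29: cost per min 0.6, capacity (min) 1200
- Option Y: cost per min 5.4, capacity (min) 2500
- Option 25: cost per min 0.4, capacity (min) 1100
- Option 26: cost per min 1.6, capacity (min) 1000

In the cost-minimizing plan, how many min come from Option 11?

100

Cheapest first:
Take 1100 from Option 25 at 0.4 → need 3900 more.
Option 29 (0.6): use full 1200 → 2700 min to go.
Option 5 at 1.0: take all 1600 min → 1100 still needed.
Option 26 (1.6): use full 1000 → 100 min to go.
Option 11 (3.0): take the remaining 100 → done.
Option Y: unused.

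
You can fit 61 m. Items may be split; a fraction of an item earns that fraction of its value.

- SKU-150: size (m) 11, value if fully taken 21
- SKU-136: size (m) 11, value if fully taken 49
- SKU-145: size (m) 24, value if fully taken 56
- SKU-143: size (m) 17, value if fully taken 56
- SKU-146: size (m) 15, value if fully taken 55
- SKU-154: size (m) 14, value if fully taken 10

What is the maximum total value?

Rank by value-to-size ratio: SKU-136 49/11≈4.45, SKU-146 55/15≈3.67, SKU-143 56/17≈3.29, SKU-145 56/24≈2.33, SKU-150 21/11≈1.91, SKU-154 10/14≈0.714.
SKU-136: take in full, 11 m for value 49 ; 50 left.
SKU-146: take in full, 15 m for value 55 ; 35 left.
Take all of SKU-143 (17 m, value 56) ; 18 m left.
Fill the last 18 m with part of SKU-145: 18/24 of it earns 42.
Total value = 202.

202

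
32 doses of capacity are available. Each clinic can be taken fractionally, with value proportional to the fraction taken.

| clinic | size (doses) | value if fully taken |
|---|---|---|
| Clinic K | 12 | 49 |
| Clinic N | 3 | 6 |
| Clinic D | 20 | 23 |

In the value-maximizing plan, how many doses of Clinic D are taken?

Rank by value-to-size ratio: Clinic K 49/12≈4.08, Clinic N 6/3≈2, Clinic D 23/20≈1.15.
All 12 doses of Clinic K fit (value 49) → 20 remain.
Take all of Clinic N (3 doses, value 6) → 17 doses left.
Fill the last 17 doses with part of Clinic D: 17/20 of it earns 19.55.

17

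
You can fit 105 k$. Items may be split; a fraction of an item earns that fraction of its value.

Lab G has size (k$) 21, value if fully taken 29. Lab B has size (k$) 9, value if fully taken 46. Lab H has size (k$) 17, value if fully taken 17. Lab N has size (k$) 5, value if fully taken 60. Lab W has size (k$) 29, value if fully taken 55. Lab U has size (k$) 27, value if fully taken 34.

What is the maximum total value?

238

Best value per unit of size first: Lab N 60/5≈12, Lab B 46/9≈5.11, Lab W 55/29≈1.9, Lab G 29/21≈1.38, Lab U 34/27≈1.26, Lab H 17/17≈1.
Lab N: take in full, 5 k$ for value 60 ; 100 left.
All 9 k$ of Lab B fit (value 46) ; 91 remain.
All 29 k$ of Lab W fit (value 55) ; 62 remain.
Lab G: take in full, 21 k$ for value 29 ; 41 left.
Take all of Lab U (27 k$, value 34) ; 14 k$ left.
Only 14 k$ remain; take 14/17 of Lab H for value 17×14/17 = 14.
Total value = 238.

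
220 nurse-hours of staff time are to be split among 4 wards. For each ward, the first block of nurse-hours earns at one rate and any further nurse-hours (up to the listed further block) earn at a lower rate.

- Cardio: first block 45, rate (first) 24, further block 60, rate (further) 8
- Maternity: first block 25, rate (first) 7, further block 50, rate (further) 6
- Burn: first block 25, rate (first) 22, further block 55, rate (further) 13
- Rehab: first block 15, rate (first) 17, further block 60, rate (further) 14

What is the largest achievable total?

Rank every tier by rate: Cardio/tier1 24 > Burn/tier1 22 > Rehab/tier1 17 > Rehab/tier2 14 > Burn/tier2 13 > Cardio/tier2 8 > Maternity/tier1 7 > Maternity/tier2 6.
Fill Cardio tier1 block (45 at 24) → 175 left.
Fill Burn tier1 block (25 at 22) → 150 left.
Fill Rehab tier1 block (15 at 17) → 135 left.
Fill Rehab tier2 block (60 at 14) → 75 left.
Burn/tier2 (13): +55 → 20 left.
Cardio/tier2: +20 of 60 at 8; pool empty.
Total = 24×45 + 22×25 + 17×15 + 14×60 + 13×55 + 8×20 = 3600.

3600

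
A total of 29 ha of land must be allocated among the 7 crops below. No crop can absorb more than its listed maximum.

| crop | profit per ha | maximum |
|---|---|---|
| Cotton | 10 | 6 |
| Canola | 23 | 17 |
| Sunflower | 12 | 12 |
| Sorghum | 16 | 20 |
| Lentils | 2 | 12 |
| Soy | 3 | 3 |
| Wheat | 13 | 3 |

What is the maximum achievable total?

583

Highest profit per ha first: Canola 23 > Sorghum 16 > Wheat 13 > Sunflower 12 > Cotton 10 > Soy 3 > Lentils 2.
Give Canola 17 to hit its cap of 17 ; 12 left.
Sorghum: +12 (room for 20) → 12. Pool exhausted.
Total = 23×17 + 16×12 = 583.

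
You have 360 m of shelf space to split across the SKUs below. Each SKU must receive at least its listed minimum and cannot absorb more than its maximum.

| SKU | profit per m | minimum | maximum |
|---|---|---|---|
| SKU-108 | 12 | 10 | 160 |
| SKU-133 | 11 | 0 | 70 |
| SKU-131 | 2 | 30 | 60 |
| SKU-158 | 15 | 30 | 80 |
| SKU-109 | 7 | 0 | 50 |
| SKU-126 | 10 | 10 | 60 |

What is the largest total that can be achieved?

4150

Meeting every minimum uses 10+0+30+30+0+10 = 80 m, leaving 280.
Highest profit per m first: SKU-158 15 > SKU-108 12 > SKU-133 11 > SKU-126 10 > SKU-109 7 > SKU-131 2.
SKU-158: +50 to 80 (cap) — 230 left.
SKU-108: +150 to 160 (cap) — 80 left.
SKU-133 takes 70 more to reach its cap of 70 — 10 left.
SKU-126: +10 (room for 50) → 20. Pool exhausted.
Total = 12×160 + 11×70 + 2×30 + 15×80 + 10×20 = 4150.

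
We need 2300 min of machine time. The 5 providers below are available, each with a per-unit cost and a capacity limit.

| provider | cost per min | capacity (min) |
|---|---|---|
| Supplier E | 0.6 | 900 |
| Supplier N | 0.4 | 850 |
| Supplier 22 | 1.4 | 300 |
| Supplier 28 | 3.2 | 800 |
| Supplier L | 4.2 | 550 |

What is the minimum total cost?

2100

Cheapest first:
Take 850 from Supplier N at 0.4 ; need 1450 more.
Supplier E at 0.6: take all 900 min ; 550 still needed.
Supplier 22 (1.4): use full 300 ; 250 min to go.
Take 250 from Supplier 28 at 3.2 to finish.
Supplier L: unused.
Cost = 850×0.4 + 900×0.6 + 300×1.4 + 250×3.2 = 2100.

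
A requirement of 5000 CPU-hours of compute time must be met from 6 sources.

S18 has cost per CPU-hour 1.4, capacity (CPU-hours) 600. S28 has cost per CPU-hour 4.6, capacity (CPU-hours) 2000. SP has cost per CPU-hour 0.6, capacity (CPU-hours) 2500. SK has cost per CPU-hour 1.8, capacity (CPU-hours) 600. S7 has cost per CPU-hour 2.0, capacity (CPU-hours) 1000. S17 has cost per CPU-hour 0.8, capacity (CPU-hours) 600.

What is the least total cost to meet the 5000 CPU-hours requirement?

Use sources in increasing cost order.
Take 2500 from SP at 0.6 → need 2500 more.
S17 (0.8): use full 600 → 1900 CPU-hours to go.
S18 (1.4): use full 600 → 1300 CPU-hours to go.
SK at 1.8: take all 600 CPU-hours → 700 still needed.
Take 700 from S7 at 2.0 to finish.
S28: unused.
Cost = 2500×0.6 + 600×0.8 + 600×1.4 + 600×1.8 + 700×2.0 = 5300.

5300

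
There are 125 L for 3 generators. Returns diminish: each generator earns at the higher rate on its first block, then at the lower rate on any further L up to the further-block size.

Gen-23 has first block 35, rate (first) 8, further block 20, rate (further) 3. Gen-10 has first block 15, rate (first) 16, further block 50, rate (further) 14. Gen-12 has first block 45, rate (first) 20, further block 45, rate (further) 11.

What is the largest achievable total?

2005

Order all 6 blocks by rate: Gen-12/tier1 20 > Gen-10/tier1 16 > Gen-10/tier2 14 > Gen-12/tier2 11 > Gen-23/tier1 8 > Gen-23/tier2 3.
Gen-12 tier1 at 20: fill all 45 ; 80 left.
Fill Gen-10 tier1 block (15 at 16) ; 65 left.
Gen-10/tier2 (14): +50 ; 15 left.
Gen-12/tier2: +15 of 45 at 11; pool empty.
Total = 20×45 + 16×15 + 14×50 + 11×15 = 2005.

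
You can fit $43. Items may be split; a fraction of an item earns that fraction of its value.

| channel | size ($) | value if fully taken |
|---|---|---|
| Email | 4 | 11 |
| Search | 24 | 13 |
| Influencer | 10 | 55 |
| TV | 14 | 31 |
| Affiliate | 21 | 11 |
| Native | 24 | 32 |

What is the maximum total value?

117

Sort by value density: Influencer 55/10≈5.5, Email 11/4≈2.75, TV 31/14≈2.21, Native 32/24≈1.33, Search 13/24≈0.542, Affiliate 11/21≈0.524.
Influencer: take in full, 10 $ for value 55 ; 33 left.
All 4 $ of Email fit (value 11) ; 29 remain.
All 14 $ of TV fit (value 31) ; 15 remain.
15 $ left: a 15/24 share of Native gives 32×15/24 = 20.
Total value = 117.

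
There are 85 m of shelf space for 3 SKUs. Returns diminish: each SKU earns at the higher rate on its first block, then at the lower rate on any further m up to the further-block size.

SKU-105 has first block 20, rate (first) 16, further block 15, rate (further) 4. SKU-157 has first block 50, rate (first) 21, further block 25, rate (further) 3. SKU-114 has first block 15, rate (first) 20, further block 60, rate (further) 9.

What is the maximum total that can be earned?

Rank every tier by rate: SKU-157/T1 21 > SKU-114/T1 20 > SKU-105/T1 16 > SKU-114/T2 9 > SKU-105/T2 4 > SKU-157/T2 3.
SKU-157 T1 at 21: fill all 50 ; 35 left.
SKU-114 T1 at 20: fill all 15 ; 20 left.
Fill SKU-105 T1 block (20 at 16) ; 0 left.
Total = 21×50 + 20×15 + 16×20 = 1670.

1670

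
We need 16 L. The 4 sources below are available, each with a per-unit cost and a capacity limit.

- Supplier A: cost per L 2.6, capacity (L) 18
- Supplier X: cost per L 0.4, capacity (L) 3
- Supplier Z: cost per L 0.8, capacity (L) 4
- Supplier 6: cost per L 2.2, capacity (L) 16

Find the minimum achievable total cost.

24.2

Cheapest first:
Take 3 from Supplier X at 0.4 — need 13 more.
Take 4 from Supplier Z at 0.8 — need 9 more.
Supplier 6 at 2.2: take 9 of its 16 — requirement met.
Supplier A: unused.
Cost = 3×0.4 + 4×0.8 + 9×2.2 = 24.2.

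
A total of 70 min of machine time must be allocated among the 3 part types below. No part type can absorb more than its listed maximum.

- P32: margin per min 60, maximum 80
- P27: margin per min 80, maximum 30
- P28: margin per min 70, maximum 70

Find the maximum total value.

Rank by margin per min: P27 80 > P28 70 > P32 60.
P27 takes 30 to reach its cap of 30 — 40 left.
P28: +40 (room for 70) → 40. Pool exhausted.
Total = 80×30 + 70×40 = 5200.

5200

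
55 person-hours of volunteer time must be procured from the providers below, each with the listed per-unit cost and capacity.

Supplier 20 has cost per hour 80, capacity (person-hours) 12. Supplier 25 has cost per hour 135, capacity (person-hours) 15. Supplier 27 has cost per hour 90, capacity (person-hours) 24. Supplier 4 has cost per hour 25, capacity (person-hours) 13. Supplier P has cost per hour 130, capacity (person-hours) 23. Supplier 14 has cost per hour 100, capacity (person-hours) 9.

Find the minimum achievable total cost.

Fill from the cheapest provider first.
Supplier 4 (25): use full 13 → 42 person-hours to go.
Supplier 20 at 80: take all 12 person-hours → 30 still needed.
Supplier 27 at 90: take all 24 person-hours → 6 still needed.
Supplier 14 (100): take the remaining 6 → done.
Supplier P, Supplier 25: unused.
Cost = 13×25 + 12×80 + 24×90 + 6×100 = 4045.

4045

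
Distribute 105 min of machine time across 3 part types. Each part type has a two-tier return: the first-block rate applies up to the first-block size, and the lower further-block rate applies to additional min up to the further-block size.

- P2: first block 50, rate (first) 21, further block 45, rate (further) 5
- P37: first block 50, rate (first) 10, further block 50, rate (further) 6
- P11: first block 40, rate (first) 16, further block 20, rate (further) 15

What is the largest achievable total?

1915

Order all 6 blocks by rate: P2/T1 21 > P11/T1 16 > P11/T2 15 > P37/T1 10 > P37/T2 6 > P2/T2 5.
P2 T1 at 21: fill all 50 — 55 left.
Fill P11 T1 block (40 at 16) — 15 left.
15 remain; put them into P11 T2 at 15.
Total = 21×50 + 16×40 + 15×15 = 1915.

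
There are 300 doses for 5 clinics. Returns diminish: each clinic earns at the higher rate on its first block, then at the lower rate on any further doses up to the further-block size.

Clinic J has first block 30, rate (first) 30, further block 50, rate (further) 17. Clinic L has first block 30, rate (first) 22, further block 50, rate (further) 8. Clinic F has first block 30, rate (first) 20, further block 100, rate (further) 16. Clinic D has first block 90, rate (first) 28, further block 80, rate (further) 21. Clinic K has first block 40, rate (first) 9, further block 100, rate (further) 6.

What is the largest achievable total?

Order all 10 blocks by rate: Clinic J/first 30 > Clinic D/first 28 > Clinic L/first 22 > Clinic D/second 21 > Clinic F/first 20 > Clinic J/second 17 > Clinic F/second 16 > Clinic K/first 9 > Clinic L/second 8 > Clinic K/second 6.
Fill Clinic J first block (30 at 30) — 270 left.
Fill Clinic D first block (90 at 28) — 180 left.
Clinic L/first (22): +30 — 150 left.
Clinic D second at 21: fill all 80 — 70 left.
Fill Clinic F first block (30 at 20) — 40 left.
40 remain; put them into Clinic J second at 17.
Total = 30×30 + 28×90 + 22×30 + 21×80 + 20×30 + 17×40 = 7040.

7040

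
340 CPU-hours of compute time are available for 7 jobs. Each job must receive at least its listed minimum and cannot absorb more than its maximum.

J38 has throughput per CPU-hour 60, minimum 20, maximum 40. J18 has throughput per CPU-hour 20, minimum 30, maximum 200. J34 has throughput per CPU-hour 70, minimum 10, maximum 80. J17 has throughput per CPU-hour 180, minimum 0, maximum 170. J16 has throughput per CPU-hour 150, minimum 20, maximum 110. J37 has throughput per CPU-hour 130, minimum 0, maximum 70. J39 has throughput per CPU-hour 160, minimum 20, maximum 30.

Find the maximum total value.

49900

Meeting every minimum uses 20+30+10+0+20+0+20 = 100 CPU-hours, leaving 240.
Highest throughput per CPU-hour first: J17 180 > J39 160 > J16 150 > J37 130 > J34 70 > J38 60 > J18 20.
J17 takes 170 more to reach its cap of 170 ; 70 left.
Give J39 10 more to hit its cap of 30 ; 60 left.
J16: +60 (room for 90) → 80. Pool exhausted.
Total = 60×20 + 20×30 + 70×10 + 180×170 + 150×80 + 160×30 = 49900.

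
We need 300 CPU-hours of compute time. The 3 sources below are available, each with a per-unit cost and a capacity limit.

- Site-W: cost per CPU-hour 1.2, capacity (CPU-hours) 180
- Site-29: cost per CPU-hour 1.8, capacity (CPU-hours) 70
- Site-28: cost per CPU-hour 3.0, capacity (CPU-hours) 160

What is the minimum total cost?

Use sources in increasing cost order.
Site-W at 1.2: take all 180 CPU-hours — 120 still needed.
Site-29 at 1.8: take all 70 CPU-hours — 50 still needed.
Take 50 from Site-28 at 3.0 to finish.
Cost = 180×1.2 + 70×1.8 + 50×3.0 = 492.

492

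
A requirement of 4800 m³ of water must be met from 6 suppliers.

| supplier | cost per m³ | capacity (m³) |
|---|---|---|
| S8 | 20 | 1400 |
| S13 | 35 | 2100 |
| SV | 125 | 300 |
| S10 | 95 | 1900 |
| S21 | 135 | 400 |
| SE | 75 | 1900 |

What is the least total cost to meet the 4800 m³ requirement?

Use suppliers in increasing cost order.
S8 at 20: take all 1400 m³ ; 3400 still needed.
Take 2100 from S13 at 35 ; need 1300 more.
Take 1300 from SE at 75 to finish.
S10, SV, S21: unused.
Cost = 1400×20 + 2100×35 + 1300×75 = 199000.

199000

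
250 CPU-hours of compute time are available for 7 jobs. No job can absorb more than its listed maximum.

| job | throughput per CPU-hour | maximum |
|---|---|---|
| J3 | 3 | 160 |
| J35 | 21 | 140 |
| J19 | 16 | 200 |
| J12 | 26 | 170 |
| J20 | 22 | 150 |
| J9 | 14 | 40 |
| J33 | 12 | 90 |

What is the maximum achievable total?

Highest throughput per CPU-hour first: J12 26 > J20 22 > J35 21 > J19 16 > J9 14 > J33 12 > J3 3.
J12 takes 170 to reach its cap of 170 — 80 left.
Only 80 left; J20 takes them to reach 80.
Total = 26×170 + 22×80 = 6180.

6180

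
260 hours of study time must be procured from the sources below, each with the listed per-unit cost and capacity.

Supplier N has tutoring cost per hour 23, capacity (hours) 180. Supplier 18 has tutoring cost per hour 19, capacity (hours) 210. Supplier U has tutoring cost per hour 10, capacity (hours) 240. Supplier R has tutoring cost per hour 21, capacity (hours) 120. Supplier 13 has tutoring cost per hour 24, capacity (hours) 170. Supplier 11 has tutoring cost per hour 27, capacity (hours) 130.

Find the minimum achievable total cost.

2780

Use sources in increasing cost order.
Supplier U at 10: take all 240 hours — 20 still needed.
Take 20 from Supplier 18 at 19 to finish.
Supplier R, Supplier N, Supplier 13, Supplier 11: unused.
Cost = 240×10 + 20×19 = 2780.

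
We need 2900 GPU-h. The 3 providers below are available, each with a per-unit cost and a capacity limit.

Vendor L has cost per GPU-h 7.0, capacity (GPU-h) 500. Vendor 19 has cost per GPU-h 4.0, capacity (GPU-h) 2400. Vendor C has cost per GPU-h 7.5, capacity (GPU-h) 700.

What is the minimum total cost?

13100

Use providers in increasing cost order.
Vendor 19 at 4.0: take all 2400 GPU-h ; 500 still needed.
Vendor L (7.0): use full 500 ; 0 GPU-h to go.
Vendor C: unused.
Cost = 2400×4.0 + 500×7.0 = 13100.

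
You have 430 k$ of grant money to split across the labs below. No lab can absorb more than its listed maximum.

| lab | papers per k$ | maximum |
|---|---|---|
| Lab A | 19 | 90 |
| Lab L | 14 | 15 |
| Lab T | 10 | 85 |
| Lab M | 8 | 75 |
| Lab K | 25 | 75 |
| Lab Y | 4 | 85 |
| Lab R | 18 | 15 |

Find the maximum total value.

5815

Highest papers per k$ first: Lab K 25 > Lab A 19 > Lab R 18 > Lab L 14 > Lab T 10 > Lab M 8 > Lab Y 4.
Give Lab K 75 to hit its cap of 75 ; 355 left.
Lab A takes 90 to reach its cap of 90 ; 265 left.
Lab R: +15 to 15 (cap) ; 250 left.
Give Lab L 15 to hit its cap of 15 ; 235 left.
Lab T: +85 to 85 (cap) ; 150 left.
Lab M takes 75 to reach its cap of 75 ; 75 left.
Only 75 left; Lab Y takes them to reach 75.
Total = 19×90 + 14×15 + 10×85 + 8×75 + 25×75 + 4×75 + 18×15 = 5815.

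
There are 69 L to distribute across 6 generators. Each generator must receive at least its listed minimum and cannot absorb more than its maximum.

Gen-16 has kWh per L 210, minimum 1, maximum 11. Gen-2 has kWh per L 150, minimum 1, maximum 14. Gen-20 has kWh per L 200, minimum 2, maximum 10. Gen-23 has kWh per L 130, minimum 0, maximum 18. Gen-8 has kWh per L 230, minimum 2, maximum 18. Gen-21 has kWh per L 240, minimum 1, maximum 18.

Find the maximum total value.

Meeting every minimum uses 1+1+2+0+2+1 = 7 L, leaving 62.
Order the generators by kWh per L: Gen-21 240 > Gen-8 230 > Gen-16 210 > Gen-20 200 > Gen-2 150 > Gen-23 130.
Give Gen-21 17 more to hit its cap of 18 — 45 left.
Gen-8 takes 16 more to reach its cap of 18 — 29 left.
Gen-16: +10 to 11 (cap) — 19 left.
Gen-20: +8 to 10 (cap) — 11 left.
Only 11 left; Gen-2 takes them to reach 12.
Total = 210×11 + 150×12 + 200×10 + 230×18 + 240×18 = 14570.

14570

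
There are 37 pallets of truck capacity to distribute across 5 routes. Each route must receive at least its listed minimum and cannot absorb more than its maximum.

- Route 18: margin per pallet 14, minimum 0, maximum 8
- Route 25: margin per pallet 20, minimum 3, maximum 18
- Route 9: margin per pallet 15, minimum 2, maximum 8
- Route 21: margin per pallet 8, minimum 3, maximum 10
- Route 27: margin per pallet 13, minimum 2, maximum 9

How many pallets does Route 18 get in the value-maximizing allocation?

6

Meeting every minimum uses 0+3+2+3+2 = 10 pallets, leaving 27.
Order the routes by margin per pallet: Route 25 20 > Route 9 15 > Route 18 14 > Route 27 13 > Route 21 8.
Route 25: +15 to 18 (cap) → 12 left.
Give Route 9 6 more to hit its cap of 8 → 6 left.
Route 18: +6 (room for 8) → 6. Pool exhausted.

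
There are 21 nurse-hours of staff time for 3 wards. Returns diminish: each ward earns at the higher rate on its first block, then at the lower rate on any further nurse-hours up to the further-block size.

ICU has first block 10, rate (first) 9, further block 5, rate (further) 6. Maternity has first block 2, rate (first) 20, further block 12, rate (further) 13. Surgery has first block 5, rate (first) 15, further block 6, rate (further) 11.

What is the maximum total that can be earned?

Rank every tier by rate: Maternity/tier1 20 > Surgery/tier1 15 > Maternity/tier2 13 > Surgery/tier2 11 > ICU/tier1 9 > ICU/tier2 6.
Fill Maternity tier1 block (2 at 20) ; 19 left.
Surgery tier1 at 15: fill all 5 ; 14 left.
Maternity tier2 at 13: fill all 12 ; 2 left.
Surgery tier2 at 11: only 2 left, fill 2.
Total = 20×2 + 15×5 + 13×12 + 11×2 = 293.

293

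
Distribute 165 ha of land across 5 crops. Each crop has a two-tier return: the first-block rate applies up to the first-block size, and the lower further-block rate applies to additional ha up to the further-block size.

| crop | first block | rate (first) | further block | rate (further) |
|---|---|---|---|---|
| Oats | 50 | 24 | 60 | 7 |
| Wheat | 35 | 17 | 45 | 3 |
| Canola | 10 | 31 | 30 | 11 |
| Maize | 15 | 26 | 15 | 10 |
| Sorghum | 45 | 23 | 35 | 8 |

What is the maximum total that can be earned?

Order all 10 blocks by rate: Canola/T1 31 > Maize/T1 26 > Oats/T1 24 > Sorghum/T1 23 > Wheat/T1 17 > Canola/T2 11 > Maize/T2 10 > Sorghum/T2 8 > Oats/T2 7 > Wheat/T2 3.
Canola T1 at 31: fill all 10 — 155 left.
Maize T1 at 26: fill all 15 — 140 left.
Oats T1 at 24: fill all 50 — 90 left.
Fill Sorghum T1 block (45 at 23) — 45 left.
Fill Wheat T1 block (35 at 17) — 10 left.
Canola/T2: +10 of 30 at 11; pool empty.
Total = 31×10 + 26×15 + 24×50 + 23×45 + 17×35 + 11×10 = 3640.

3640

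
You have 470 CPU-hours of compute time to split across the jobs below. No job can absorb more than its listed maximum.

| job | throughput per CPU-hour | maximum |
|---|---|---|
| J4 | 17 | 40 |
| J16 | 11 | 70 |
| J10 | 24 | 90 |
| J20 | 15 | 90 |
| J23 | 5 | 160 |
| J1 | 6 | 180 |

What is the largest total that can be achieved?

6040

Highest throughput per CPU-hour first: J10 24 > J4 17 > J20 15 > J16 11 > J1 6 > J23 5.
Give J10 90 to hit its cap of 90 ; 380 left.
J4 takes 40 to reach its cap of 40 ; 340 left.
Give J20 90 to hit its cap of 90 ; 250 left.
Give J16 70 to hit its cap of 70 ; 180 left.
Give J1 180 to hit its cap of 180 ; 0 left.
Total = 17×40 + 11×70 + 24×90 + 15×90 + 6×180 = 6040.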